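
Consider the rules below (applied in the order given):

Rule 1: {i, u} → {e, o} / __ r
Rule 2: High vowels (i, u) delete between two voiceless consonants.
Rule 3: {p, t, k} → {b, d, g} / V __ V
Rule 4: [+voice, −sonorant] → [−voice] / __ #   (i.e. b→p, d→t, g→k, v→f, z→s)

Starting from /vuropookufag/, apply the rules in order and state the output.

Rule 1 (pre-rhotic lowering): /u/ is a high vowel immediately before /r/, so it lowers to [o]. /vuropookufag/ → voropookufag.
Rule 2 (high vowel syncope): /u/ is a high vowel flanked by voiceless consonants /k/ and /f/, so it deletes. /voropookufag/ → voropookfag.
Rule 3 (intervocalic voicing): /p/ is a voiceless stop between vowels /o/ and /o/, so it voices to [b]. /voropookfag/ → vorobookfag.
Rule 4 (final devoicing): /g/ is a voiced obstruent in word-final position, so it devoices to [k]. /vorobookfag/ → vorobookfak.

vorobookfak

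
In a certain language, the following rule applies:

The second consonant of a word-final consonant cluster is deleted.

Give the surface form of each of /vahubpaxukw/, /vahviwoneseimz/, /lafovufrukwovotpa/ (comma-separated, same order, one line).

/vahubpaxukw/: /w/ is the second consonant of a word-final cluster /kw/, so it deletes. → [vahubpaxuk].
/vahviwoneseimz/: /z/ is the second consonant of a word-final cluster /mz/, so it deletes. → [vahviwoneseim].
/lafovufrukwovotpa/: the rule's environment is not met; surfaces unchanged as [lafovufrukwovotpa].

vahubpaxuk, vahviwoneseim, lafovufrukwovotpa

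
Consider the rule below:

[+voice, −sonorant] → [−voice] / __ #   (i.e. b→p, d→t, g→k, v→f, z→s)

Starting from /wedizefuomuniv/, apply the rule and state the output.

Scanning /wedizefuomuniv/: /d/ at position 3 is not in the conditioning environment; /z/ at position 5 is not in the conditioning environment; /v/ is a voiced obstruent in word-final position, so it devoices to [f].
Result: [wedizefuomunif].

wedizefuomunif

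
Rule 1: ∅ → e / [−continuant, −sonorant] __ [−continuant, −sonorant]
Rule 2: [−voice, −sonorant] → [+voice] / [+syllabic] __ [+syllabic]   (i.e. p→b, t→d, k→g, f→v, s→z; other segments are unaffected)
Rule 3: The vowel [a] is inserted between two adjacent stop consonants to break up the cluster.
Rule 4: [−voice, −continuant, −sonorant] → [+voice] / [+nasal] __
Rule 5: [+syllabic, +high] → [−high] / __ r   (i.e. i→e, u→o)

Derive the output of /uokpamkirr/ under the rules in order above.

Rule 1 (stop-cluster e-epenthesis): /k/ and /p/ form a stop–stop cluster, so [e] is inserted between them. /uokpamkirr/ → uokepamkirr.
Rule 2 (intervocalic voicing): /k/ is a voiceless obstruent between vowels /o/ and /e/, so it voices to [g]. /p/ is a voiceless obstruent between vowels /e/ and /a/, so it voices to [b]. /uokepamkirr/ → uogebamkirr.
Rule 3 (stop-cluster a-epenthesis): no segment meets the environment; /uogebamkirr/ is unchanged.
Rule 4 (post-nasal voicing): /k/ is a voiceless stop immediately after the nasal /m/, so it voices to [g]. /uogebamkirr/ → uogebamgirr.
Rule 5 (pre-rhotic lowering): /i/ is a high vowel immediately before /r/, so it lowers to [e]. /uogebamgirr/ → uogebamgerr.

uogebamgerr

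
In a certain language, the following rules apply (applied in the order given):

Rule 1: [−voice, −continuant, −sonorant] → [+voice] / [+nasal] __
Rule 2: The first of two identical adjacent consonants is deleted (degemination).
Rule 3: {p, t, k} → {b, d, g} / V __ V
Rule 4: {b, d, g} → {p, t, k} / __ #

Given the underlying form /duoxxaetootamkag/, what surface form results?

Rule 1 (post-nasal voicing): /k/ is a voiceless stop immediately after the nasal /m/, so it voices to [g]. /duoxxaetootamkag/ → duoxxaetootamgag.
Rule 2 (degemination): /xx/ is a geminate; the first /x/ deletes. /duoxxaetootamgag/ → duoxaetootamgag.
Rule 3 (intervocalic voicing): /t/ is a voiceless stop between vowels /e/ and /o/, so it voices to [d]. /t/ is a voiceless stop between vowels /o/ and /a/, so it voices to [d]. /duoxaetootamgag/ → duoxaedoodamgag.
Rule 4 (final devoicing): /g/ is a voiced stop in word-final position, so it devoices to [k]. /duoxaedoodamgag/ → duoxaedoodamgak.

duoxaedoodamgak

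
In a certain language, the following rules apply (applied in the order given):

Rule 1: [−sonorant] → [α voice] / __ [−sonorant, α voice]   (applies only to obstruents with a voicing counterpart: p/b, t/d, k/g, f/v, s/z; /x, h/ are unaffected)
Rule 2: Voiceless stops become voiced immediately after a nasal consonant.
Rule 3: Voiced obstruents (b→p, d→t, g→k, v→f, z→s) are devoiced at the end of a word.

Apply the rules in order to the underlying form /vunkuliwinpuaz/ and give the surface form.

Rule 1 (regressive voicing assimilation): no segment meets the environment; /vunkuliwinpuaz/ is unchanged.
Rule 2 (post-nasal voicing): /k/ is a voiceless stop immediately after the nasal /n/, so it voices to [g]. /p/ is a voiceless stop immediately after the nasal /n/, so it voices to [b]. /vunkuliwinpuaz/ → vunguliwinbuaz.
Rule 3 (final devoicing): /z/ is a voiced obstruent in word-final position, so it devoices to [s]. /vunguliwinbuaz/ → vunguliwinbuas.

vunguliwinbuas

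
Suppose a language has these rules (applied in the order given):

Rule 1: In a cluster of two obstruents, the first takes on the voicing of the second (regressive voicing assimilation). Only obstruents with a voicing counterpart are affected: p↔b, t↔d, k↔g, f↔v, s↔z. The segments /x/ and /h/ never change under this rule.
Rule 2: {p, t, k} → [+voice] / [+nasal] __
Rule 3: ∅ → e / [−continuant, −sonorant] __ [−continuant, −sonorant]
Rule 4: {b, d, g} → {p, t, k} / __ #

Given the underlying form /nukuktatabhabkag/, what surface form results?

nukuketataphapekak

Rule 1 (regressive voicing assimilation): /b/ precedes the voiceless obstruent /h/, so it devoices to [p] by assimilation. /b/ precedes the voiceless obstruent /k/, so it devoices to [p] by assimilation. /nukuktatabhabkag/ → nukuktataphapkag.
Rule 2 (post-nasal voicing): no segment meets the environment; /nukuktataphapkag/ is unchanged.
Rule 3 (stop-cluster e-epenthesis): /k/ and /t/ form a stop–stop cluster, so [e] is inserted between them. /p/ and /k/ form a stop–stop cluster, so [e] is inserted between them. /nukuktataphapkag/ → nukuketataphapekag.
Rule 4 (final devoicing): /g/ is a voiced stop in word-final position, so it devoices to [k]. /nukuketataphapekag/ → nukuketataphapekak.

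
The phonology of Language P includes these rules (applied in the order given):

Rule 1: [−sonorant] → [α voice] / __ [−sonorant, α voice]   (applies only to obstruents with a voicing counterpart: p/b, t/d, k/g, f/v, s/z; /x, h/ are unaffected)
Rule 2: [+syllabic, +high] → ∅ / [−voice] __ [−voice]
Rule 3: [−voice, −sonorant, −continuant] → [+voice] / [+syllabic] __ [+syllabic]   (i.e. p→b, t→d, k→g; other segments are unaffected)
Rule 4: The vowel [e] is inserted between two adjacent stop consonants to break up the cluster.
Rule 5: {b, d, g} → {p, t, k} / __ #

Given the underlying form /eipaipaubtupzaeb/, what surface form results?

eibaibaupetubzaep

Rule 1 (regressive voicing assimilation): /b/ precedes the voiceless obstruent /t/, so it devoices to [p] by assimilation. /p/ precedes the voiced obstruent /z/, so it voices to [b] by assimilation. /eipaipaubtupzaeb/ → eipaipauptubzaeb.
Rule 2 (high vowel syncope): no segment meets the environment; /eipaipauptubzaeb/ is unchanged.
Rule 3 (intervocalic voicing): /p/ is a voiceless stop between vowels /i/ and /a/, so it voices to [b]. /p/ is a voiceless stop between vowels /i/ and /a/, so it voices to [b]. /eipaipauptubzaeb/ → eibaibauptubzaeb.
Rule 4 (stop-cluster e-epenthesis): /p/ and /t/ form a stop–stop cluster, so [e] is inserted between them. /eibaibauptubzaeb/ → eibaibaupetubzaeb.
Rule 5 (final devoicing): /b/ is a voiced stop in word-final position, so it devoices to [p]. /eibaibaupetubzaeb/ → eibaibaupetubzaep.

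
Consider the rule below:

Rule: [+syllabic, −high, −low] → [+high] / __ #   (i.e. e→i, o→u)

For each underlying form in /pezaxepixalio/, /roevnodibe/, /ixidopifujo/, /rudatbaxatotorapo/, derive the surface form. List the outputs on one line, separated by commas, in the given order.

/pezaxepixalio/: /o/ is a mid vowel in word-final position, so it raises to [u]. → [pezaxepixaliu].
/roevnodibe/: /e/ is a mid vowel in word-final position, so it raises to [i]. → [roevnodibi].
/ixidopifujo/: /o/ is a mid vowel in word-final position, so it raises to [u]. → [ixidopifuju].
/rudatbaxatotorapo/: /o/ is a mid vowel in word-final position, so it raises to [u]. → [rudatbaxatotorapu].

pezaxepixaliu, roevnodibi, ixidopifuju, rudatbaxatotorapu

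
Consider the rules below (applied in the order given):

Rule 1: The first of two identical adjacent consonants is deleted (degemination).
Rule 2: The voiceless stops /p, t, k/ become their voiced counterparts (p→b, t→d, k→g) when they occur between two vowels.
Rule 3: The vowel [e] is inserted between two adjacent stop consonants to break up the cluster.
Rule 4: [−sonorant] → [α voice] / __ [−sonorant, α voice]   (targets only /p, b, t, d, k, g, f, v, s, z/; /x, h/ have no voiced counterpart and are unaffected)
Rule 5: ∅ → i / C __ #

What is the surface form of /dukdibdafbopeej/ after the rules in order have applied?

dukedibedavbobeeji

Rule 1 (degemination): no segment meets the environment; /dukdibdafbopeej/ is unchanged.
Rule 2 (intervocalic voicing): /p/ is a voiceless stop between vowels /o/ and /e/, so it voices to [b]. /dukdibdafbopeej/ → dukdibdafbobeej.
Rule 3 (stop-cluster e-epenthesis): /k/ and /d/ form a stop–stop cluster, so [e] is inserted between them. /b/ and /d/ form a stop–stop cluster, so [e] is inserted between them. /dukdibdafbobeej/ → dukedibedafbobeej.
Rule 4 (regressive voicing assimilation): /f/ precedes the voiced obstruent /b/, so it voices to [v] by assimilation. /dukedibedafbobeej/ → dukedibedavbobeej.
Rule 5 (final i-epenthesis): the form ends in the consonant /j/, so [i] is inserted word-finally. /dukedibedavbobeej/ → dukedibedavbobeeji.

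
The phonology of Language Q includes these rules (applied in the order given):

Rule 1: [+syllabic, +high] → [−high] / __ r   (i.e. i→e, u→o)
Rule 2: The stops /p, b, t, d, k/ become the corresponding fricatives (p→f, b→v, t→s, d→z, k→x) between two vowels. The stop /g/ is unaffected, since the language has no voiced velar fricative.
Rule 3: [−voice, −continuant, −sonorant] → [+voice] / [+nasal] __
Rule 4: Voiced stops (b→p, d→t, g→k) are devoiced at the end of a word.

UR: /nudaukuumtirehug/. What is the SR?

nuzauxuumderehuk

Rule 1 (pre-rhotic lowering): /i/ is a high vowel immediately before /r/, so it lowers to [e]. /nudaukuumtirehug/ → nudaukuumterehug.
Rule 2 (intervocalic spirantization): /d/ is a stop between vowels /u/ and /a/, so it spirantizes to the fricative [z]. /k/ is a stop between vowels /u/ and /u/, so it spirantizes to the fricative [x]. /nudaukuumterehug/ → nuzauxuumterehug.
Rule 3 (post-nasal voicing): /t/ is a voiceless stop immediately after the nasal /m/, so it voices to [d]. /nuzauxuumterehug/ → nuzauxuumderehug.
Rule 4 (final devoicing): /g/ is a voiced stop in word-final position, so it devoices to [k]. /nuzauxuumderehug/ → nuzauxuumderehuk.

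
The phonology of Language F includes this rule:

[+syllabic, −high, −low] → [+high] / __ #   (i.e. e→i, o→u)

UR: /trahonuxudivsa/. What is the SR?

No segment of /trahonuxudivsa/ meets the structural description of the rule, so the form surfaces unchanged.

trahonuxudivsa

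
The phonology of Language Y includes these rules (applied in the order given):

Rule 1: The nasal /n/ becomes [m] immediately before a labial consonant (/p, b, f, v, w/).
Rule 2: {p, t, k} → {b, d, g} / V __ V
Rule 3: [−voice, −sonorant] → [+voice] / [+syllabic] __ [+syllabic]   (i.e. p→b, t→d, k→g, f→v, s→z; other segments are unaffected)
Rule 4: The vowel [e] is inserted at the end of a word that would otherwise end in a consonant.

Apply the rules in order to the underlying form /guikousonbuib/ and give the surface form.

guigouzombuibe

Rule 1 (nasal place assimilation): /n/ precedes the labial consonant /b/, so it assimilates in place to [m]. /guikousonbuib/ → guikousombuib.
Rule 2 (intervocalic voicing): /k/ is a voiceless stop between vowels /i/ and /o/, so it voices to [g]. /guikousombuib/ → guigousombuib.
Rule 3 (intervocalic voicing): /s/ is a voiceless obstruent between vowels /u/ and /o/, so it voices to [z]. /guigousombuib/ → guigouzombuib.
Rule 4 (final e-epenthesis): the form ends in the consonant /b/, so [e] is inserted word-finally. /guigouzombuib/ → guigouzombuibe.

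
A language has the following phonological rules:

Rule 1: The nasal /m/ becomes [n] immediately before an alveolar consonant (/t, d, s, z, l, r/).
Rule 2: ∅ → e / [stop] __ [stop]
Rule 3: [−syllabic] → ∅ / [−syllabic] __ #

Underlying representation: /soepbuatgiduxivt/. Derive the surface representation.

soepebuategiduxiv

Rule 1 (nasal place assimilation): no segment meets the environment; /soepbuatgiduxivt/ is unchanged.
Rule 2 (stop-cluster e-epenthesis): /p/ and /b/ form a stop–stop cluster, so [e] is inserted between them. /t/ and /g/ form a stop–stop cluster, so [e] is inserted between them. /soepbuatgiduxivt/ → soepebuategiduxivt.
Rule 3 (final cluster simplification): /t/ is the second consonant of a word-final cluster /vt/, so it deletes. /soepebuategiduxivt/ → soepebuategiduxiv.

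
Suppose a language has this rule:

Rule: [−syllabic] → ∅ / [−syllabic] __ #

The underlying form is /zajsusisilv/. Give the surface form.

/v/ is the second consonant of a word-final cluster /lv/, so it deletes.
The other instances of /z/, /j/, /s/, /l/ do not occur in the required environment and remain unchanged.
Surface form: [zajsusisil].

zajsusisil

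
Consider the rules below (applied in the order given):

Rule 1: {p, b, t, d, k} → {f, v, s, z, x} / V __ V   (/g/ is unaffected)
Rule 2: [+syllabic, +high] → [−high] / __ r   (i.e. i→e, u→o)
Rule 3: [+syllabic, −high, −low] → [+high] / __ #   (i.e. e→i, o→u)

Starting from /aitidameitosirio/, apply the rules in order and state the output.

Rule 1 (intervocalic spirantization): /t/ is a stop between vowels /i/ and /i/, so it spirantizes to the fricative [s]. /d/ is a stop between vowels /i/ and /a/, so it spirantizes to the fricative [z]. /t/ is a stop between vowels /i/ and /o/, so it spirantizes to the fricative [s]. /aitidameitosirio/ → aisizameisosirio.
Rule 2 (pre-rhotic lowering): /i/ is a high vowel immediately before /r/, so it lowers to [e]. /aisizameisosirio/ → aisizameisoserio.
Rule 3 (final vowel raising): /o/ is a mid vowel in word-final position, so it raises to [u]. /aisizameisoserio/ → aisizameisoseriu.

aisizameisoseriu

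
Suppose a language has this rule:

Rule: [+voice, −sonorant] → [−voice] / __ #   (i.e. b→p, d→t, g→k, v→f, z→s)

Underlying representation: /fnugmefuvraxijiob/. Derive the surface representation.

fnugmefuvraxijiop

Scanning /fnugmefuvraxijiob/: /g/ at position 4 is not in the conditioning environment; /v/ at position 9 is not in the conditioning environment; /b/ is a voiced obstruent in word-final position, so it devoices to [p].
Result: [fnugmefuvraxijiop].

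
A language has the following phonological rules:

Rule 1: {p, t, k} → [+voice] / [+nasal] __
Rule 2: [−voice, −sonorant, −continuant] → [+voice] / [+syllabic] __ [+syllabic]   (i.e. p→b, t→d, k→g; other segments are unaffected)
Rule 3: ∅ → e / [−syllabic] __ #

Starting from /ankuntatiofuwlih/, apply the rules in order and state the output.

angundadiofuwlihe

Rule 1 (post-nasal voicing): /k/ is a voiceless stop immediately after the nasal /n/, so it voices to [g]. /t/ is a voiceless stop immediately after the nasal /n/, so it voices to [d]. /ankuntatiofuwlih/ → angundatiofuwlih.
Rule 2 (intervocalic voicing): /t/ is a voiceless stop between vowels /a/ and /i/, so it voices to [d]. /angundatiofuwlih/ → angundadiofuwlih.
Rule 3 (final e-epenthesis): the form ends in the consonant /h/, so [e] is inserted word-finally. /angundadiofuwlih/ → angundadiofuwlihe.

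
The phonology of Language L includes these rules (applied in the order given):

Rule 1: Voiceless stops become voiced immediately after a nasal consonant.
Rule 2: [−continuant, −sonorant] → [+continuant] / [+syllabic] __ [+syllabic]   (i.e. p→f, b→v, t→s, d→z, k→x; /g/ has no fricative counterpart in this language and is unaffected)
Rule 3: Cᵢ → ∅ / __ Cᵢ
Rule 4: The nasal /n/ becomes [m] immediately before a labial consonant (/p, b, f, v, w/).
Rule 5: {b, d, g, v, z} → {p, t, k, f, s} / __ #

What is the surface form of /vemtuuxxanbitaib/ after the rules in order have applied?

vemduuxambisaip

Rule 1 (post-nasal voicing): /t/ is a voiceless stop immediately after the nasal /m/, so it voices to [d]. /vemtuuxxanbitaib/ → vemduuxxanbitaib.
Rule 2 (intervocalic spirantization): /t/ is a stop between vowels /i/ and /a/, so it spirantizes to the fricative [s]. /vemduuxxanbitaib/ → vemduuxxanbisaib.
Rule 3 (degemination): /xx/ is a geminate; the first /x/ deletes. /vemduuxxanbisaib/ → vemduuxanbisaib.
Rule 4 (nasal place assimilation): /n/ precedes the labial consonant /b/, so it assimilates in place to [m]. /vemduuxanbisaib/ → vemduuxambisaib.
Rule 5 (final devoicing): /b/ is a voiced obstruent in word-final position, so it devoices to [p]. /vemduuxambisaib/ → vemduuxambisaip.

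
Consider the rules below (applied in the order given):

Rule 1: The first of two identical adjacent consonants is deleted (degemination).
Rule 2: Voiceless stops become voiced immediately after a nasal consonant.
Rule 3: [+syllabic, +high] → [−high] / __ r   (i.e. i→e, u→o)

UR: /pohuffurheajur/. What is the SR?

Rule 1 (degemination): /ff/ is a geminate; the first /f/ deletes. /pohuffurheajur/ → pohufurheajur.
Rule 2 (post-nasal voicing): no segment meets the environment; /pohufurheajur/ is unchanged.
Rule 3 (pre-rhotic lowering): /u/ is a high vowel immediately before /r/, so it lowers to [o]. /u/ is a high vowel immediately before /r/, so it lowers to [o]. /pohufurheajur/ → pohuforheajor.

pohuforheajor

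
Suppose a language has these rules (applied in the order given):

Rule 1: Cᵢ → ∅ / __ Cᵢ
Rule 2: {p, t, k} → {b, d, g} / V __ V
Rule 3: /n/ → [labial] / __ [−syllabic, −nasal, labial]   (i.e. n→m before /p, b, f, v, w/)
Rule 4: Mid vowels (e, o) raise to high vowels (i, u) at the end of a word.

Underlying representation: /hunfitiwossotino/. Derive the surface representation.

humfidiwosodinu

Rule 1 (degemination): /ss/ is a geminate; the first /s/ deletes. /hunfitiwossotino/ → hunfitiwosotino.
Rule 2 (intervocalic voicing): /t/ is a voiceless stop between vowels /i/ and /i/, so it voices to [d]. /t/ is a voiceless stop between vowels /o/ and /i/, so it voices to [d]. /hunfitiwosotino/ → hunfidiwosodino.
Rule 3 (nasal place assimilation): /n/ precedes the labial consonant /f/, so it assimilates in place to [m]. /hunfidiwosodino/ → humfidiwosodino.
Rule 4 (final vowel raising): /o/ is a mid vowel in word-final position, so it raises to [u]. /humfidiwosodino/ → humfidiwosodinu.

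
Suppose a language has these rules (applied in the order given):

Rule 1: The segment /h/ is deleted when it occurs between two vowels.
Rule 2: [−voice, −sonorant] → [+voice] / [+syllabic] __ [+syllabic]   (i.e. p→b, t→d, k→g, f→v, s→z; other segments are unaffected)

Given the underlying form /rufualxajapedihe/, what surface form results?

ruvualxajabedie

Rule 1 (intervocalic h-deletion): /h/ occurs between vowels /i/ and /e/, so it deletes. /rufualxajapedihe/ → rufualxajapedie.
Rule 2 (intervocalic voicing): /f/ is a voiceless obstruent between vowels /u/ and /u/, so it voices to [v]. /p/ is a voiceless obstruent between vowels /a/ and /e/, so it voices to [b]. /rufualxajapedie/ → ruvualxajabedie.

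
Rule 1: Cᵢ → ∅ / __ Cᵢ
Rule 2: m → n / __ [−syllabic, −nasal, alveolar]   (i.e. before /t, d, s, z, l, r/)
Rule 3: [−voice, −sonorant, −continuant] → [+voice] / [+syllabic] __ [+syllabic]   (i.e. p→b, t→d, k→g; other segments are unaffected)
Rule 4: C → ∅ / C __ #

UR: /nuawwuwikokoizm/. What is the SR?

Rule 1 (degemination): /ww/ is a geminate; the first /w/ deletes. /nuawwuwikokoizm/ → nuawuwikokoizm.
Rule 2 (nasal place assimilation): no segment meets the environment; /nuawuwikokoizm/ is unchanged.
Rule 3 (intervocalic voicing): /k/ is a voiceless stop between vowels /i/ and /o/, so it voices to [g]. /k/ is a voiceless stop between vowels /o/ and /o/, so it voices to [g]. /nuawuwikokoizm/ → nuawuwigogoizm.
Rule 4 (final cluster simplification): /m/ is the second consonant of a word-final cluster /zm/, so it deletes. /nuawuwigogoizm/ → nuawuwigogoiz.

nuawuwigogoiz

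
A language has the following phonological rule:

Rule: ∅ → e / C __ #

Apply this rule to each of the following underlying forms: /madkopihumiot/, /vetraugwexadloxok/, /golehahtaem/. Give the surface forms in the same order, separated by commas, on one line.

/madkopihumiot/: the form ends in the consonant /t/, so [e] is inserted word-finally. → [madkopihumiote].
/vetraugwexadloxok/: the form ends in the consonant /k/, so [e] is inserted word-finally. → [vetraugwexadloxoke].
/golehahtaem/: the form ends in the consonant /m/, so [e] is inserted word-finally. → [golehahtaeme].

madkopihumiote, vetraugwexadloxoke, golehahtaeme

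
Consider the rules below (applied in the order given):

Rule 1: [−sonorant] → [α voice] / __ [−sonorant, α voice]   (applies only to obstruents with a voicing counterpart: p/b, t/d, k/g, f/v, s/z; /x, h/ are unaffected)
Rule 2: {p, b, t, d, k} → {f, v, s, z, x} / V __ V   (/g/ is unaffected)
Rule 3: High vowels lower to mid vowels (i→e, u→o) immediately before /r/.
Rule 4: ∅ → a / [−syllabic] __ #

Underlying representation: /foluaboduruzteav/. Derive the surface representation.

foluavozorusteava

Rule 1 (regressive voicing assimilation): /z/ precedes the voiceless obstruent /t/, so it devoices to [s] by assimilation. /foluaboduruzteav/ → foluabodurusteav.
Rule 2 (intervocalic spirantization): /b/ is a stop between vowels /a/ and /o/, so it spirantizes to the fricative [v]. /d/ is a stop between vowels /o/ and /u/, so it spirantizes to the fricative [z]. /foluabodurusteav/ → foluavozurusteav.
Rule 3 (pre-rhotic lowering): /u/ is a high vowel immediately before /r/, so it lowers to [o]. /foluavozurusteav/ → foluavozorusteav.
Rule 4 (final a-epenthesis): the form ends in the consonant /v/, so [a] is inserted word-finally. /foluavozorusteav/ → foluavozorusteava.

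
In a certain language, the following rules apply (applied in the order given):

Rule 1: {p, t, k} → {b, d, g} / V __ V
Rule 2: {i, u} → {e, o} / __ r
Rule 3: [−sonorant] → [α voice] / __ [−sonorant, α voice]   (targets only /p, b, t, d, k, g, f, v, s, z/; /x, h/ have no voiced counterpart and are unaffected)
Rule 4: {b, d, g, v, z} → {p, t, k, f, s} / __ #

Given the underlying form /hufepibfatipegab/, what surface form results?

Rule 1 (intervocalic voicing): /p/ is a voiceless stop between vowels /e/ and /i/, so it voices to [b]. /t/ is a voiceless stop between vowels /a/ and /i/, so it voices to [d]. /p/ is a voiceless stop between vowels /i/ and /e/, so it voices to [b]. /hufepibfatipegab/ → hufebibfadibegab.
Rule 2 (pre-rhotic lowering): no segment meets the environment; /hufebibfadibegab/ is unchanged.
Rule 3 (regressive voicing assimilation): /b/ precedes the voiceless obstruent /f/, so it devoices to [p] by assimilation. /hufebibfadibegab/ → hufebipfadibegab.
Rule 4 (final devoicing): /b/ is a voiced obstruent in word-final position, so it devoices to [p]. /hufebipfadibegab/ → hufebipfadibegap.

hufebipfadibegap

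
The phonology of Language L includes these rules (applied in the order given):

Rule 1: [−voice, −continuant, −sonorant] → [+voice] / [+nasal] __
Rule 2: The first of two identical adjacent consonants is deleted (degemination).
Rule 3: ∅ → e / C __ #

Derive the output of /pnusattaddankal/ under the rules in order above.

Rule 1 (post-nasal voicing): /k/ is a voiceless stop immediately after the nasal /n/, so it voices to [g]. /pnusattaddankal/ → pnusattaddangal.
Rule 2 (degemination): /tt/ is a geminate; the first /t/ deletes. /dd/ is a geminate; the first /d/ deletes. /pnusattaddangal/ → pnusatadangal.
Rule 3 (final e-epenthesis): the form ends in the consonant /l/, so [e] is inserted word-finally. /pnusatadangal/ → pnusatadangale.

pnusatadangale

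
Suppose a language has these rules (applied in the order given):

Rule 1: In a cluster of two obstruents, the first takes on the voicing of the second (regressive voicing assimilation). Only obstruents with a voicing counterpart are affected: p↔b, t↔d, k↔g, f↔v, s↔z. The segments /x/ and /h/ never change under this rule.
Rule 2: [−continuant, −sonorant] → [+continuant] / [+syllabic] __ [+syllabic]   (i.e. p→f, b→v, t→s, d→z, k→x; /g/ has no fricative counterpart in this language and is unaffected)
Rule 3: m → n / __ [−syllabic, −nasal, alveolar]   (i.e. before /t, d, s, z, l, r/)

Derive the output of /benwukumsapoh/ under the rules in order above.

benwuxunsafoh

Rule 1 (regressive voicing assimilation): no segment meets the environment; /benwukumsapoh/ is unchanged.
Rule 2 (intervocalic spirantization): /k/ is a stop between vowels /u/ and /u/, so it spirantizes to the fricative [x]. /p/ is a stop between vowels /a/ and /o/, so it spirantizes to the fricative [f]. /benwukumsapoh/ → benwuxumsafoh.
Rule 3 (nasal place assimilation): /m/ precedes the alveolar consonant /s/, so it assimilates in place to [n]. /benwuxumsafoh/ → benwuxunsafoh.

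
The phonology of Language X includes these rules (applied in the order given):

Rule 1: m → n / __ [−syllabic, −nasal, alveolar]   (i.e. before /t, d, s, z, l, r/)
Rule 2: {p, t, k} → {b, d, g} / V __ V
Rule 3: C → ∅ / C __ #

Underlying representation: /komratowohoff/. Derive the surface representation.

konradowohof

Rule 1 (nasal place assimilation): /m/ precedes the alveolar consonant /r/, so it assimilates in place to [n]. /komratowohoff/ → konratowohoff.
Rule 2 (intervocalic voicing): /t/ is a voiceless stop between vowels /a/ and /o/, so it voices to [d]. /konratowohoff/ → konradowohoff.
Rule 3 (final cluster simplification): /f/ is the second consonant of a word-final cluster /ff/, so it deletes. /konradowohoff/ → konradowohof.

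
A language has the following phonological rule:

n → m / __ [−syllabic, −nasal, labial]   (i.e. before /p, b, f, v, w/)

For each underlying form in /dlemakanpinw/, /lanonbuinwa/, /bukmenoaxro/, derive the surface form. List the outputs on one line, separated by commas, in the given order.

dlemakampimw, lanombuimwa, bukmenoaxro

/dlemakanpinw/: /n/ precedes the labial consonant /p/, so it assimilates in place to [m]. /n/ precedes the labial consonant /w/, so it assimilates in place to [m]. → [dlemakampimw].
/lanonbuinwa/: /n/ precedes the labial consonant /b/, so it assimilates in place to [m]. /n/ precedes the labial consonant /w/, so it assimilates in place to [m]. → [lanombuimwa].
/bukmenoaxro/: the rule's environment is not met; surfaces unchanged as [bukmenoaxro].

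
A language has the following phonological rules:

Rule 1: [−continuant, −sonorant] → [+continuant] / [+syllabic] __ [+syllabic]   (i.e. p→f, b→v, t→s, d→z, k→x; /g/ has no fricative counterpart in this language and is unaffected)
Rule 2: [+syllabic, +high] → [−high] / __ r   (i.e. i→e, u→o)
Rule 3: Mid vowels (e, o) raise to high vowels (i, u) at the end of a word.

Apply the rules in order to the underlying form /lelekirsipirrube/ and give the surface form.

lelexersiferruvi

Rule 1 (intervocalic spirantization): /k/ is a stop between vowels /e/ and /i/, so it spirantizes to the fricative [x]. /p/ is a stop between vowels /i/ and /i/, so it spirantizes to the fricative [f]. /b/ is a stop between vowels /u/ and /e/, so it spirantizes to the fricative [v]. /lelekirsipirrube/ → lelexirsifirruve.
Rule 2 (pre-rhotic lowering): /i/ is a high vowel immediately before /r/, so it lowers to [e]. /i/ is a high vowel immediately before /r/, so it lowers to [e]. /lelexirsifirruve/ → lelexersiferruve.
Rule 3 (final vowel raising): /e/ is a mid vowel in word-final position, so it raises to [i]. /lelexersiferruve/ → lelexersiferruvi.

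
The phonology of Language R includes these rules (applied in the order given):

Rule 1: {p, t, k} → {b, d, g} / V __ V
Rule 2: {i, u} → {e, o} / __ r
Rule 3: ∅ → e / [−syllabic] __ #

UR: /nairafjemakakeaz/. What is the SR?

naerafjemagageaze

Rule 1 (intervocalic voicing): /k/ is a voiceless stop between vowels /a/ and /a/, so it voices to [g]. /k/ is a voiceless stop between vowels /a/ and /e/, so it voices to [g]. /nairafjemakakeaz/ → nairafjemagageaz.
Rule 2 (pre-rhotic lowering): /i/ is a high vowel immediately before /r/, so it lowers to [e]. /nairafjemagageaz/ → naerafjemagageaz.
Rule 3 (final e-epenthesis): the form ends in the consonant /z/, so [e] is inserted word-finally. /naerafjemagageaz/ → naerafjemagageaze.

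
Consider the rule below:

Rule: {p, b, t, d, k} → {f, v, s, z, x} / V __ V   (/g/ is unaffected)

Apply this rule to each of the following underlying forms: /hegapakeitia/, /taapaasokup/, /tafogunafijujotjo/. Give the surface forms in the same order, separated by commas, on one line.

hegafaxeisia, taafaasoxup, tafogunafijujotjo

/hegapakeitia/: /p/ is a stop between vowels /a/ and /a/, so it spirantizes to the fricative [f]. /k/ is a stop between vowels /a/ and /e/, so it spirantizes to the fricative [x]. /t/ is a stop between vowels /i/ and /i/, so it spirantizes to the fricative [s]. → [hegafaxeisia].
/taapaasokup/: /p/ is a stop between vowels /a/ and /a/, so it spirantizes to the fricative [f]. /k/ is a stop between vowels /o/ and /u/, so it spirantizes to the fricative [x]. → [taafaasoxup].
/tafogunafijujotjo/: the rule's environment is not met; surfaces unchanged as [tafogunafijujotjo].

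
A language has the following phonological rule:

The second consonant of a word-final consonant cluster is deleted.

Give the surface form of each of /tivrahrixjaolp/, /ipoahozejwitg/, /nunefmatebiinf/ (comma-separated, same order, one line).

/tivrahrixjaolp/: /p/ is the second consonant of a word-final cluster /lp/, so it deletes. → [tivrahrixjaol].
/ipoahozejwitg/: /g/ is the second consonant of a word-final cluster /tg/, so it deletes. → [ipoahozejwit].
/nunefmatebiinf/: /f/ is the second consonant of a word-final cluster /nf/, so it deletes. → [nunefmatebiin].

tivrahrixjaol, ipoahozejwit, nunefmatebiin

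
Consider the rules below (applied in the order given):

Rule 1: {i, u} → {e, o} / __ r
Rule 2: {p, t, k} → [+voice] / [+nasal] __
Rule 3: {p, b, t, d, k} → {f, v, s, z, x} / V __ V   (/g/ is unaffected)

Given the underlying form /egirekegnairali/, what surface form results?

Rule 1 (pre-rhotic lowering): /i/ is a high vowel immediately before /r/, so it lowers to [e]. /i/ is a high vowel immediately before /r/, so it lowers to [e]. /egirekegnairali/ → egerekegnaerali.
Rule 2 (post-nasal voicing): no segment meets the environment; /egerekegnaerali/ is unchanged.
Rule 3 (intervocalic spirantization): /k/ is a stop between vowels /e/ and /e/, so it spirantizes to the fricative [x]. /egerekegnaerali/ → egerexegnaerali.

egerexegnaerali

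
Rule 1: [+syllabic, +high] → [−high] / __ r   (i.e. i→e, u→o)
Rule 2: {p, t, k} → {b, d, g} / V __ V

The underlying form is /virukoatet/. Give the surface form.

Rule 1 (pre-rhotic lowering): /i/ is a high vowel immediately before /r/, so it lowers to [e]. /virukoatet/ → verukoatet.
Rule 2 (intervocalic voicing): /k/ is a voiceless stop between vowels /u/ and /o/, so it voices to [g]. /t/ is a voiceless stop between vowels /a/ and /e/, so it voices to [d]. /verukoatet/ → verugoadet.

verugoadet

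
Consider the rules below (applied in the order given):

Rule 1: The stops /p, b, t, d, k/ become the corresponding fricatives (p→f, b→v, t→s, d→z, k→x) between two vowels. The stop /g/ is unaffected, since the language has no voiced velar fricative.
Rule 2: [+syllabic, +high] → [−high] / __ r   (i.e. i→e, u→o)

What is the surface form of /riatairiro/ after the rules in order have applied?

Rule 1 (intervocalic spirantization): /t/ is a stop between vowels /a/ and /a/, so it spirantizes to the fricative [s]. /riatairiro/ → riasairiro.
Rule 2 (pre-rhotic lowering): /i/ is a high vowel immediately before /r/, so it lowers to [e]. /i/ is a high vowel immediately before /r/, so it lowers to [e]. /riasairiro/ → riasaerero.

riasaerero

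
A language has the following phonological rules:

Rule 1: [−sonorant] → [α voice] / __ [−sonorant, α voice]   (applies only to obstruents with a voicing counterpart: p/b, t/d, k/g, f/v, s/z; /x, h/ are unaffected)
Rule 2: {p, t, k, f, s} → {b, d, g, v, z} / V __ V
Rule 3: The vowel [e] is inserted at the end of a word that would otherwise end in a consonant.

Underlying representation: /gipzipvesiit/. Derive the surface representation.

Rule 1 (regressive voicing assimilation): /p/ precedes the voiced obstruent /z/, so it voices to [b] by assimilation. /p/ precedes the voiced obstruent /v/, so it voices to [b] by assimilation. /gipzipvesiit/ → gibzibvesiit.
Rule 2 (intervocalic voicing): /s/ is a voiceless obstruent between vowels /e/ and /i/, so it voices to [z]. /gibzibvesiit/ → gibzibveziit.
Rule 3 (final e-epenthesis): the form ends in the consonant /t/, so [e] is inserted word-finally. /gibzibveziit/ → gibzibveziite.

gibzibveziite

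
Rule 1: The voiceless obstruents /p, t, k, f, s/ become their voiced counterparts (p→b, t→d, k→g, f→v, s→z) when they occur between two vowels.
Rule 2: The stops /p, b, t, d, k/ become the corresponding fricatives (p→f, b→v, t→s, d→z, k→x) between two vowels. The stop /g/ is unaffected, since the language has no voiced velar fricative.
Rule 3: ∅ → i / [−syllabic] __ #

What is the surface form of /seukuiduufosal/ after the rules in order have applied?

Rule 1 (intervocalic voicing): /k/ is a voiceless obstruent between vowels /u/ and /u/, so it voices to [g]. /f/ is a voiceless obstruent between vowels /u/ and /o/, so it voices to [v]. /s/ is a voiceless obstruent between vowels /o/ and /a/, so it voices to [z]. /seukuiduufosal/ → seuguiduuvozal.
Rule 2 (intervocalic spirantization): /d/ is a stop between vowels /i/ and /u/, so it spirantizes to the fricative [z]. /seuguiduuvozal/ → seuguizuuvozal.
Rule 3 (final i-epenthesis): the form ends in the consonant /l/, so [i] is inserted word-finally. /seuguizuuvozal/ → seuguizuuvozali.

seuguizuuvozali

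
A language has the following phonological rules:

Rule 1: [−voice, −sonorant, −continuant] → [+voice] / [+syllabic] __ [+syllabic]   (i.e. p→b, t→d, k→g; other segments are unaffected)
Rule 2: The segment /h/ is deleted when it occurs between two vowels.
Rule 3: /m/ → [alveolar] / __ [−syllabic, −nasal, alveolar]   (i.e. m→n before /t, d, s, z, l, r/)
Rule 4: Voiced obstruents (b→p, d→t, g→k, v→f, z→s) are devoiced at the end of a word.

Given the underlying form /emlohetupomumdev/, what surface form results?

enloedubomundef

Rule 1 (intervocalic voicing): /t/ is a voiceless stop between vowels /e/ and /u/, so it voices to [d]. /p/ is a voiceless stop between vowels /u/ and /o/, so it voices to [b]. /emlohetupomumdev/ → emlohedubomumdev.
Rule 2 (intervocalic h-deletion): /h/ occurs between vowels /o/ and /e/, so it deletes. /emlohedubomumdev/ → emloedubomumdev.
Rule 3 (nasal place assimilation): /m/ precedes the alveolar consonant /l/, so it assimilates in place to [n]. /m/ precedes the alveolar consonant /d/, so it assimilates in place to [n]. /emloedubomumdev/ → enloedubomundev.
Rule 4 (final devoicing): /v/ is a voiced obstruent in word-final position, so it devoices to [f]. /enloedubomundev/ → enloedubomundef.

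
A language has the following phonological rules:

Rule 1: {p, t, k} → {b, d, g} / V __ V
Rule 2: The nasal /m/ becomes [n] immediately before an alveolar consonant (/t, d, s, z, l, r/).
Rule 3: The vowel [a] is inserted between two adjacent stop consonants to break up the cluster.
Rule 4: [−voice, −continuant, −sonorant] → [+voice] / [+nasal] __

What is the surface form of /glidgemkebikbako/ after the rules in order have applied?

Rule 1 (intervocalic voicing): /k/ is a voiceless stop between vowels /a/ and /o/, so it voices to [g]. /glidgemkebikbako/ → glidgemkebikbago.
Rule 2 (nasal place assimilation): no segment meets the environment; /glidgemkebikbago/ is unchanged.
Rule 3 (stop-cluster a-epenthesis): /d/ and /g/ form a stop–stop cluster, so [a] is inserted between them. /k/ and /b/ form a stop–stop cluster, so [a] is inserted between them. /glidgemkebikbago/ → glidagemkebikabago.
Rule 4 (post-nasal voicing): /k/ is a voiceless stop immediately after the nasal /m/, so it voices to [g]. /glidagemkebikabago/ → glidagemgebikabago.

glidagemgebikabago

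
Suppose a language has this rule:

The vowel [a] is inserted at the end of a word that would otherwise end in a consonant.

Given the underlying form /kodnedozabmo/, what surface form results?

kodnedozabmo

No segment of /kodnedozabmo/ meets the structural description of the rule, so the form surfaces unchanged.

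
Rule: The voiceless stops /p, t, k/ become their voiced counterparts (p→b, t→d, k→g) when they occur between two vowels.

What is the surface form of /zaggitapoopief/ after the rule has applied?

zaggidaboobief

/t/ is a voiceless stop between vowels /i/ and /a/, so it voices to [d].
/p/ is a voiceless stop between vowels /a/ and /o/, so it voices to [b].
/p/ is a voiceless stop between vowels /o/ and /i/, so it voices to [b].
Surface form: [zaggidaboobief].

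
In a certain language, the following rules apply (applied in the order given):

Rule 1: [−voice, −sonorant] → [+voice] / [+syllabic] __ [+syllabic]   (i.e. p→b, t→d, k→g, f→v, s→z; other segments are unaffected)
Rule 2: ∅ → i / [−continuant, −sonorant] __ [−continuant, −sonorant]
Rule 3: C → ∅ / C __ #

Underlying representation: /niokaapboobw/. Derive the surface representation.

Rule 1 (intervocalic voicing): /k/ is a voiceless obstruent between vowels /o/ and /a/, so it voices to [g]. /niokaapboobw/ → niogaapboobw.
Rule 2 (stop-cluster i-epenthesis): /p/ and /b/ form a stop–stop cluster, so [i] is inserted between them. /niogaapboobw/ → niogaapiboobw.
Rule 3 (final cluster simplification): /w/ is the second consonant of a word-final cluster /bw/, so it deletes. /niogaapiboobw/ → niogaapiboob.

niogaapiboob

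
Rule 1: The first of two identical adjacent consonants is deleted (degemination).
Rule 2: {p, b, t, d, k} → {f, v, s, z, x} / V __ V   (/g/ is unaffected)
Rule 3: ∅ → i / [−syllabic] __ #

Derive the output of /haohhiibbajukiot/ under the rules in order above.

Rule 1 (degemination): /hh/ is a geminate; the first /h/ deletes. /bb/ is a geminate; the first /b/ deletes. /haohhiibbajukiot/ → haohiibajukiot.
Rule 2 (intervocalic spirantization): /b/ is a stop between vowels /i/ and /a/, so it spirantizes to the fricative [v]. /k/ is a stop between vowels /u/ and /i/, so it spirantizes to the fricative [x]. /haohiibajukiot/ → haohiivajuxiot.
Rule 3 (final i-epenthesis): the form ends in the consonant /t/, so [i] is inserted word-finally. /haohiivajuxiot/ → haohiivajuxioti.

haohiivajuxioti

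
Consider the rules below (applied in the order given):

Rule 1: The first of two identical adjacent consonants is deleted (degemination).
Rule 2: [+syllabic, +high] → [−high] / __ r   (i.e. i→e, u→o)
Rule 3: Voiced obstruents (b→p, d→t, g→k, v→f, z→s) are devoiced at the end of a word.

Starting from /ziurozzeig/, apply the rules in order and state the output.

Rule 1 (degemination): /zz/ is a geminate; the first /z/ deletes. /ziurozzeig/ → ziurozeig.
Rule 2 (pre-rhotic lowering): /u/ is a high vowel immediately before /r/, so it lowers to [o]. /ziurozeig/ → ziorozeig.
Rule 3 (final devoicing): /g/ is a voiced obstruent in word-final position, so it devoices to [k]. /ziorozeig/ → ziorozeik.

ziorozeik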